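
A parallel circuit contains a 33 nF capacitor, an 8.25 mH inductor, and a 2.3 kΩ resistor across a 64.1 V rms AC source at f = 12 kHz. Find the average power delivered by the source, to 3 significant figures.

ω = 2πf = 75400 rad/s
X_L = ωL = 622 Ω
X_C = 1/(ωC) = 402 Ω
Parallel: admittances add. Y = 1/R + 1/(jωL) + jωC
Y = (0.000435 + j0.000881) S
|Y| = 0.000982 S → |Z| = 1/|Y| = 1020 Ω, ∠Z = −∠Y = -63.7°
I = V/|Z| = 62.9 mA
P = VI cos φ = 64.1 × 0.0629 × cos(-63.7°) = 1.79 W

1.79 W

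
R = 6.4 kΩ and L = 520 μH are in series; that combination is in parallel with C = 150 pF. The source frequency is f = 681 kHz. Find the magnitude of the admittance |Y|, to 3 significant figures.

610 μS

ω = 2πf = 4.279e+06 rad/s
X_L = ωL = 2230 Ω
X_C = 1/(ωC) = 1560 Ω
Branch 1 (R+jX_L): Z₁ = 6400 + j2230 Ω, |Z₁| = 6780 Ω
Branch 2 (−jX_C): Z₂ = −j1560 Ω
Parallel: Z = Z₁Z₂/(Z₁+Z₂), |Z| = 1640 Ω, ∠Z = -76.8°
|Y| = 1/|Z| = 610 μS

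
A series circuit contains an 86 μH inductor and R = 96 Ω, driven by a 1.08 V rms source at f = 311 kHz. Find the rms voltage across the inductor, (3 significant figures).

ω = 2πf = 1.954e+06 rad/s
X_L = ωL = 168 Ω
Z = 96.0 + j168 Ω
|Z| = √(96.0² + 168²) = 194 Ω
I = V/|Z| = 5.58 mA
V_L = I·|Z_L| = 0.00558 × 168 = 0.938 V

0.938 V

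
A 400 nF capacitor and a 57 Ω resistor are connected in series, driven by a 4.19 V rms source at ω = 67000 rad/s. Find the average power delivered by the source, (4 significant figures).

215.6 mW

X_C = 1/(ωC) = 37.31 Ω
Z = 57.00 − j37.31 Ω
|Z| = √(57.00² + 37.31²) = 68.13 Ω
∠Z = arctan(-37.31/57.00) = -33.21°
I = V/|Z| = 61.50 mA
P = VI cos φ = 4.19 × 0.06150 × cos(-33.21°) = 215.6 mW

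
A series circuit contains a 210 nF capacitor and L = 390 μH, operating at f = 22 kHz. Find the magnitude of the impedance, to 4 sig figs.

19.46 Ω

ω = 2πf = 138200 rad/s
X_L = ωL = 53.91 Ω
X_C = 1/(ωC) = 34.45 Ω
Net reactance X = X_L − X_C = 19.46 Ω
Z = j19.46 Ω
|Z| = √(0² + 19.46²) = 19.46 Ω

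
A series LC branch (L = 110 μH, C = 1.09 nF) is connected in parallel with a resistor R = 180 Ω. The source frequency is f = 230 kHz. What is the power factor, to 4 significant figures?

ω = 2πf = 1.445e+06 rad/s
X_L = ωL = 159.0 Ω
X_C = 1/(ωC) = 634.8 Ω
Branch 1: Z₁ = R = 180.0 Ω
Branch 2 (series LC): Z₂ = j(X_L − X_C) = −j475.9 Ω
Parallel: Z = Z₁Z₂/(Z₁+Z₂), |Z| = 168.4 Ω, ∠Z = -20.72°
cos φ = cos(-20.72°) = 0.9353

0.9353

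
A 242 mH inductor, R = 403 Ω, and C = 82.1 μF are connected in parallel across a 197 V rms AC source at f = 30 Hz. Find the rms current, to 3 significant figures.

ω = 2πf = 188.5 rad/s
X_L = ωL = 45.6 Ω
X_C = 1/(ωC) = 64.6 Ω
Parallel: admittances add. Y = 1/R + 1/(jωL) + jωC
Y = (0.00248 − j0.00645) S
|Y| = 0.00691 S → |Z| = 1/|Y| = 145 Ω, ∠Z = −∠Y = 68.9°
I = V/|Z| = 197/145 = 1.36 A

1.36 A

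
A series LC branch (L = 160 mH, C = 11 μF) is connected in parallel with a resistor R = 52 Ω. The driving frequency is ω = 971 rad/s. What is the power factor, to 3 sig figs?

X_L = ωL = 155 Ω
X_C = 1/(ωC) = 93.6 Ω
Branch 1: Z₁ = R = 52.0 Ω
Branch 2 (series LC): Z₂ = j(X_L − X_C) = j61.7 Ω
Parallel: Z = Z₁Z₂/(Z₁+Z₂), |Z| = 39.8 Ω, ∠Z = 40.1°
cos φ = cos(40.1°) = 0.765

0.765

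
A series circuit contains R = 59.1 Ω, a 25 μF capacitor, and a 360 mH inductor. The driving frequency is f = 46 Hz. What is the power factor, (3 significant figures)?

0.865

ω = 2πf = 289.0 rad/s
X_L = ωL = 104 Ω
X_C = 1/(ωC) = 138 Ω
Net reactance X = X_L − X_C = -34.3 Ω
Z = 59.1 − j34.3 Ω
|Z| = √(59.1² + 34.3²) = 68.4 Ω
∠Z = arctan(-34.3/59.1) = -30.2°
cos φ = cos(-30.2°) = 0.865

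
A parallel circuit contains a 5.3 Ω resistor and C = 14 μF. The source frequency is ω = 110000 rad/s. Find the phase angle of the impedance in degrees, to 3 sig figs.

-83.0°

X_C = 1/(ωC) = 0.649 Ω
Parallel: admittances add. Y = 1/R + jωC
Y = (0.189 + j1.54) S
|Y| = 1.55 S → |Z| = 1/|Y| = 0.645 Ω, ∠Z = −∠Y = -83.0°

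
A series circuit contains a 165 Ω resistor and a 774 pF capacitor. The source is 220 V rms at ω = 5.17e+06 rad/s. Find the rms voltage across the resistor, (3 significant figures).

121 V

X_C = 1/(ωC) = 250 Ω
Z = 165 − j250 Ω
|Z| = √(165² + 250²) = 299 Ω
I = V/|Z| = 735 mA
V_R = I·|Z_R| = 0.735 × 165 = 121 V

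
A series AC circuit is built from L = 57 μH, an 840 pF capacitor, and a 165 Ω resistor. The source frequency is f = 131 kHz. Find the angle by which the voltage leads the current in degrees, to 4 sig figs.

ω = 2πf = 823100 rad/s
X_L = ωL = 46.92 Ω
X_C = 1/(ωC) = 1446 Ω
Net reactance X = X_L − X_C = -1399 Ω
Z = 165.0 − j1399 Ω
|Z| = √(165.0² + 1399²) = 1409 Ω
∠Z = arctan(-1399/165.0) = -83.28°

-83.28°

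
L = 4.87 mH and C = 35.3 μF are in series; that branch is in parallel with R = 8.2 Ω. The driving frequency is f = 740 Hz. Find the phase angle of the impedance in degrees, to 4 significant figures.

ω = 2πf = 4650 rad/s
X_L = ωL = 22.64 Ω
X_C = 1/(ωC) = 6.093 Ω
Branch 1: Z₁ = R = 8.200 Ω
Branch 2 (series LC): Z₂ = j(X_L − X_C) = j16.55 Ω
Parallel: Z = Z₁Z₂/(Z₁+Z₂), |Z| = 7.348 Ω, ∠Z = 26.36°

26.36°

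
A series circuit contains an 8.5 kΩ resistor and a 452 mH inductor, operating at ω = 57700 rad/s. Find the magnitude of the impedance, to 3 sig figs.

27400 Ω

X_L = ωL = 26100 Ω
Z = 8500 + j26100 Ω
|Z| = √(8500² + 26100²) = 27400 Ω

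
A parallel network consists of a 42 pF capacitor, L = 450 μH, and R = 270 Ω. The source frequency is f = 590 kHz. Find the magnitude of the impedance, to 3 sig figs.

268 Ω

ω = 2πf = 3.707e+06 rad/s
X_L = ωL = 1670 Ω
X_C = 1/(ωC) = 6420 Ω
Parallel: admittances add. Y = 1/R + 1/(jωL) + jωC
Y = (0.00370 − j0.000444) S
|Y| = 0.00373 S → |Z| = 1/|Y| = 268 Ω, ∠Z = −∠Y = 6.83°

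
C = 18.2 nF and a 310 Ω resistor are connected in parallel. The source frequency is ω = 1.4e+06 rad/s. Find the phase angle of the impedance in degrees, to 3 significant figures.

-82.8°

X_C = 1/(ωC) = 39.2 Ω
Parallel: admittances add. Y = 1/R + jωC
Y = (0.00323 + j0.0255) S
|Y| = 0.0257 S → |Z| = 1/|Y| = 38.9 Ω, ∠Z = −∠Y = -82.8°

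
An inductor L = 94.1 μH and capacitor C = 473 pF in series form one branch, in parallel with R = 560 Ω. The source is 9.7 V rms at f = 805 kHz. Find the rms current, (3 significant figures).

168 mA

ω = 2πf = 5.058e+06 rad/s
X_L = ωL = 476 Ω
X_C = 1/(ωC) = 418 Ω
Branch 1: Z₁ = R = 560 Ω
Branch 2 (series LC): Z₂ = j(X_L − X_C) = j58.0 Ω
Parallel: Z = Z₁Z₂/(Z₁+Z₂), |Z| = 57.7 Ω, ∠Z = 84.1°
I = V/|Z| = 9.7/57.7 = 168 mA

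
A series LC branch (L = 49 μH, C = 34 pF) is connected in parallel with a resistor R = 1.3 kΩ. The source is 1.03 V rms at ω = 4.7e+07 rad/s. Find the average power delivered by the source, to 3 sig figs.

X_L = ωL = 2300 Ω
X_C = 1/(ωC) = 626 Ω
Branch 1: Z₁ = R = 1300 Ω
Branch 2 (series LC): Z₂ = j(X_L − X_C) = j1680 Ω
Parallel: Z = Z₁Z₂/(Z₁+Z₂), |Z| = 1030 Ω, ∠Z = 37.8°
I = V/|Z| = 1.00 mA
P = VI cos φ = 1.03 × 0.00100 × cos(37.8°) = 816 μW

816 μW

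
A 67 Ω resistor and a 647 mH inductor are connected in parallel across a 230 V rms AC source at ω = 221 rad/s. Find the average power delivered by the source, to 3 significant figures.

790 W

X_L = ωL = 143 Ω
Parallel: admittances add. Y = 1/R + 1/(jωL)
Y = (0.0149 − j0.00699) S
|Y| = 0.0165 S → |Z| = 1/|Y| = 60.7 Ω, ∠Z = −∠Y = 25.1°
I = V/|Z| = 3.79 A
P = VI cos φ = 230 × 3.79 × cos(25.1°) = 790 W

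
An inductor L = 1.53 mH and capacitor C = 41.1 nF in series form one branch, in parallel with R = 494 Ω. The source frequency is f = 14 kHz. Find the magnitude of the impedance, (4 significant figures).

ω = 2πf = 87960 rad/s
X_L = ωL = 134.6 Ω
X_C = 1/(ωC) = 276.6 Ω
Branch 1: Z₁ = R = 494.0 Ω
Branch 2 (series LC): Z₂ = j(X_L − X_C) = −j142.0 Ω
Parallel: Z = Z₁Z₂/(Z₁+Z₂), |Z| = 136.5 Ω, ∠Z = -73.96°

136.5 Ω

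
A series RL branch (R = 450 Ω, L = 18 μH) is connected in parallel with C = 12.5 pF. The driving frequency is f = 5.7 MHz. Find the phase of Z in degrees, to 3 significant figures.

39.3°

ω = 2πf = 3.581e+07 rad/s
X_L = ωL = 645 Ω
X_C = 1/(ωC) = 2230 Ω
Branch 1 (R+jX_L): Z₁ = 450 + j645 Ω, |Z₁| = 786 Ω
Branch 2 (−jX_C): Z₂ = −j2230 Ω
Parallel: Z = Z₁Z₂/(Z₁+Z₂), |Z| = 1060 Ω, ∠Z = 39.3°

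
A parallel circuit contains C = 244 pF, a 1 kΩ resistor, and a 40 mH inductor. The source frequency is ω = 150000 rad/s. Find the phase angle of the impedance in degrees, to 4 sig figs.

X_L = ωL = 6000 Ω
X_C = 1/(ωC) = 27320 Ω
Parallel: admittances add. Y = 1/R + 1/(jωL) + jωC
Y = (0.001000 − j0.0001301) S
|Y| = 0.001008 S → |Z| = 1/|Y| = 991.6 Ω, ∠Z = −∠Y = 7.411°

7.411°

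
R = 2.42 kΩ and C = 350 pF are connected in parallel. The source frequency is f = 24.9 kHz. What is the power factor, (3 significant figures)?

ω = 2πf = 156500 rad/s
X_C = 1/(ωC) = 18300 Ω
Parallel: admittances add. Y = 1/R + jωC
Y = (0.000413 + j5.48e-05) S
|Y| = 0.000417 S → |Z| = 1/|Y| = 2400 Ω, ∠Z = −∠Y = -7.55°
cos φ = cos(-7.55°) = 0.991

0.991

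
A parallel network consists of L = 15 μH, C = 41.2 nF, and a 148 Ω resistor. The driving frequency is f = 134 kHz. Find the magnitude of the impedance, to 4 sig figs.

22.22 Ω

ω = 2πf = 841900 rad/s
X_L = ωL = 12.63 Ω
X_C = 1/(ωC) = 28.83 Ω
Parallel: admittances add. Y = 1/R + 1/(jωL) + jωC
Y = (0.006757 − j0.04449) S
|Y| = 0.04500 S → |Z| = 1/|Y| = 22.22 Ω, ∠Z = −∠Y = 81.37°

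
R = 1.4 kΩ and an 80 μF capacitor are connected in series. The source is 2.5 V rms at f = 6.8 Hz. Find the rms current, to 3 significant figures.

1.75 mA

ω = 2πf = 42.73 rad/s
X_C = 1/(ωC) = 293 Ω
Z = 1400 − j293 Ω
|Z| = √(1400² + 293²) = 1430 Ω
I = V/|Z| = 2.5/1430 = 1.75 mA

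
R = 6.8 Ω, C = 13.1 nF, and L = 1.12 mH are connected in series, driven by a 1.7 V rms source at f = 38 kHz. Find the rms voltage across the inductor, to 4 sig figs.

ω = 2πf = 238800 rad/s
X_L = ωL = 267.4 Ω
X_C = 1/(ωC) = 319.7 Ω
Net reactance X = X_L − X_C = -52.30 Ω
Z = 6.800 − j52.30 Ω
|Z| = √(6.800² + 52.30²) = 52.74 Ω
I = V/|Z| = 32.23 mA
V_L = I·|Z_L| = 0.03223 × 267.4 = 8.619 V

8.619 V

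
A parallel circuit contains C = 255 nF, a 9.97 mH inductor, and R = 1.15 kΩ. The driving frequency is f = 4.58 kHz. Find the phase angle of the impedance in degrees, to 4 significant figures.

ω = 2πf = 28780 rad/s
X_L = ωL = 286.9 Ω
X_C = 1/(ωC) = 136.3 Ω
Parallel: admittances add. Y = 1/R + 1/(jωL) + jωC
Y = (0.0008696 + j0.003853) S
|Y| = 0.003950 S → |Z| = 1/|Y| = 253.2 Ω, ∠Z = −∠Y = -77.28°

-77.28°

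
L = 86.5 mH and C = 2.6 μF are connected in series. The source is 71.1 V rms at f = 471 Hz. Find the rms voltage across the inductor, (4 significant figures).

144.4 V

ω = 2πf = 2959 rad/s
X_L = ωL = 256.0 Ω
X_C = 1/(ωC) = 130.0 Ω
Net reactance X = X_L − X_C = 126.0 Ω
Z = j126.0 Ω
|Z| = √(0² + 126.0²) = 126.0 Ω
I = V/|Z| = 564.2 mA
V_L = I·|Z_L| = 0.5642 × 256.0 = 144.4 V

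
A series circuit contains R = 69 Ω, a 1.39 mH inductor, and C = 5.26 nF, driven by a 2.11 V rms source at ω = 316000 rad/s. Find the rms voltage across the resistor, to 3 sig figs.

X_L = ωL = 439 Ω
X_C = 1/(ωC) = 602 Ω
Net reactance X = X_L − X_C = -162 Ω
Z = 69.0 − j162 Ω
|Z| = √(69.0² + 162²) = 176 Ω
I = V/|Z| = 12.0 mA
V_R = I·|Z_R| = 0.0120 × 69.0 = 0.825 V

0.825 V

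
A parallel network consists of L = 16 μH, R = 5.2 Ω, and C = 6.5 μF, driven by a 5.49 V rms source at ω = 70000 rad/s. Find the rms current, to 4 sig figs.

X_L = ωL = 1.120 Ω
X_C = 1/(ωC) = 2.198 Ω
Parallel: admittances add. Y = 1/R + 1/(jωL) + jωC
Y = (0.1923 − j0.4379) S
|Y| = 0.4782 S → |Z| = 1/|Y| = 2.091 Ω, ∠Z = −∠Y = 66.29°
I = V/|Z| = 5.49/2.091 = 2.625 A

2.625 A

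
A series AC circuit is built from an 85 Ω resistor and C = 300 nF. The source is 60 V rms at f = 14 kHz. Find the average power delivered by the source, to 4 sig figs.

35.33 W

ω = 2πf = 87960 rad/s
X_C = 1/(ωC) = 37.89 Ω
Z = 85.00 − j37.89 Ω
|Z| = √(85.00² + 37.89²) = 93.06 Ω
∠Z = arctan(-37.89/85.00) = -24.03°
I = V/|Z| = 644.7 mA
P = VI cos φ = 60 × 0.6447 × cos(-24.03°) = 35.33 W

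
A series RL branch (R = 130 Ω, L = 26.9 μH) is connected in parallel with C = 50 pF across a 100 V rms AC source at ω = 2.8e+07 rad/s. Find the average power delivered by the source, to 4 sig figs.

2.225 W

X_L = ωL = 753.2 Ω
X_C = 1/(ωC) = 714.3 Ω
Branch 1 (R+jX_L): Z₁ = 130.0 + j753.2 Ω, |Z₁| = 764.3 Ω
Branch 2 (−jX_C): Z₂ = −j714.3 Ω
Parallel: Z = Z₁Z₂/(Z₁+Z₂), |Z| = 4023 Ω, ∠Z = -26.46°
I = V/|Z| = 24.86 mA
P = VI cos φ = 100 × 0.02486 × cos(-26.46°) = 2.225 W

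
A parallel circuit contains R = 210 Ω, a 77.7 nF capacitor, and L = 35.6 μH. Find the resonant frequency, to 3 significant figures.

ω₀ = 1/√(LC) = 1/√(3.56e-05 × 7.77e-08) = 601300 rad/s
f₀ = ω₀/(2π) = 95.7 kHz

95.7 kHz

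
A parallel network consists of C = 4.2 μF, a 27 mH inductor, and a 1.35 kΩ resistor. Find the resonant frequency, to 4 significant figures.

472.6 Hz

ω₀ = 1/√(LC) = 1/√(0.027 × 4.2e-06) = 2970 rad/s
f₀ = ω₀/(2π) = 472.6 Hz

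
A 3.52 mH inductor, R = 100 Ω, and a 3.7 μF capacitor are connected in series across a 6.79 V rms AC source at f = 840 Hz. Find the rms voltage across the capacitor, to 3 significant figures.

ω = 2πf = 5278 rad/s
X_L = ωL = 18.6 Ω
X_C = 1/(ωC) = 51.2 Ω
Net reactance X = X_L − X_C = -32.6 Ω
Z = 100 − j32.6 Ω
|Z| = √(100² + 32.6²) = 105 Ω
I = V/|Z| = 64.6 mA
V_C = I·|Z_C| = 0.0646 × 51.2 = 3.31 V

3.31 V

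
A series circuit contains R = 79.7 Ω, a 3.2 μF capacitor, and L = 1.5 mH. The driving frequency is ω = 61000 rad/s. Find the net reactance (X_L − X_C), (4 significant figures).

86.38 Ω

X_L = ωL = 91.50 Ω
X_C = 1/(ωC) = 5.123 Ω
X = 91.50 − 5.123 = 86.38 Ω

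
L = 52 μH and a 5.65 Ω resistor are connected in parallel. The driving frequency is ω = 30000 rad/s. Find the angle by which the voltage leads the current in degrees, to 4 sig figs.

74.56°

X_L = ωL = 1.560 Ω
Parallel: admittances add. Y = 1/R + 1/(jωL)
Y = (0.1770 − j0.6410) S
|Y| = 0.6650 S → |Z| = 1/|Y| = 1.504 Ω, ∠Z = −∠Y = 74.56°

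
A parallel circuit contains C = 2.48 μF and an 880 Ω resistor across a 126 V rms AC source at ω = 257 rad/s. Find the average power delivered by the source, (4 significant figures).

18.04 W

X_C = 1/(ωC) = 1569 Ω
Parallel: admittances add. Y = 1/R + jωC
Y = (0.001136 + j0.0006374) S
|Y| = 0.001303 S → |Z| = 1/|Y| = 767.5 Ω, ∠Z = −∠Y = -29.29°
I = V/|Z| = 164.2 mA
P = VI cos φ = 126 × 0.1642 × cos(-29.29°) = 18.04 W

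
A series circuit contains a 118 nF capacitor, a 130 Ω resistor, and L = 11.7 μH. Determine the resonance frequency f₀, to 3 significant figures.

135 kHz

ω₀ = 1/√(LC) = 1/√(1.17e-05 × 1.18e-07) = 851100 rad/s
f₀ = ω₀/(2π) = 135 kHz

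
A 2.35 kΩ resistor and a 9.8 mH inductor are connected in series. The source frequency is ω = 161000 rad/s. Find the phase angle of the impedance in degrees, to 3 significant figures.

X_L = ωL = 1580 Ω
Z = 2350 + j1580 Ω
|Z| = √(2350² + 1580²) = 2830 Ω
∠Z = arctan(1580/2350) = 33.9°

33.9°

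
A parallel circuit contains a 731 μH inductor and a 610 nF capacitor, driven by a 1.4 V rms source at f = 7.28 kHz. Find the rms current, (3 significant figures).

ω = 2πf = 45740 rad/s
X_L = ωL = 33.4 Ω
X_C = 1/(ωC) = 35.8 Ω
Parallel: admittances add. Y = 1/(jωL) + jωC
Y = (0 − j0.00200) S
|Y| = 0.00200 S → |Z| = 1/|Y| = 499 Ω, ∠Z = −∠Y = 90.0°
I = V/|Z| = 1.4/499 = 2.81 mA

2.81 mA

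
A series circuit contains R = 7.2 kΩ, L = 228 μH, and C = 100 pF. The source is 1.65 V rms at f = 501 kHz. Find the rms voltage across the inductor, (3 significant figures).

0.156 V

ω = 2πf = 3.148e+06 rad/s
X_L = ωL = 718 Ω
X_C = 1/(ωC) = 3180 Ω
Net reactance X = X_L − X_C = -2460 Ω
Z = 7200 − j2460 Ω
|Z| = √(7200² + 2460²) = 7610 Ω
I = V/|Z| = 217 μA
V_L = I·|Z_L| = 0.000217 × 718 = 0.156 V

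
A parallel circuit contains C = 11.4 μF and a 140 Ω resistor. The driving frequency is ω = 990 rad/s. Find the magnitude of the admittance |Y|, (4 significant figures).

X_C = 1/(ωC) = 88.61 Ω
Parallel: admittances add. Y = 1/R + jωC
Y = (0.007143 + j0.01129) S
|Y| = 0.01336 S → |Z| = 1/|Y| = 74.87 Ω, ∠Z = −∠Y = -57.67°

13.36 mS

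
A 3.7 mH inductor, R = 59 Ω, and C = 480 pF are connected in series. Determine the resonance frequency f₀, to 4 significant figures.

ω₀ = 1/√(LC) = 1/√(0.0037 × 4.8e-10) = 750400 rad/s
f₀ = ω₀/(2π) = 119.4 kHz

119.4 kHz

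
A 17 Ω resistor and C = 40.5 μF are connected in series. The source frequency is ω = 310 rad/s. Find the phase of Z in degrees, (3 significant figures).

-78.0°

X_C = 1/(ωC) = 79.6 Ω
Z = 17.0 − j79.6 Ω
|Z| = √(17.0² + 79.6²) = 81.4 Ω
∠Z = arctan(-79.6/17.0) = -78.0°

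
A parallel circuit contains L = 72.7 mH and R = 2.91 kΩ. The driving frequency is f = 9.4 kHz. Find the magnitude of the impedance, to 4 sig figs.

ω = 2πf = 59060 rad/s
X_L = ωL = 4294 Ω
Parallel: admittances add. Y = 1/R + 1/(jωL)
Y = (0.0003436 − j0.0002329) S
|Y| = 0.0004151 S → |Z| = 1/|Y| = 2409 Ω, ∠Z = −∠Y = 34.13°

2409 Ω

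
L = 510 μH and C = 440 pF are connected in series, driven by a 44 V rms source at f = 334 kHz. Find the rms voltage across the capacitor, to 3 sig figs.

ω = 2πf = 2.099e+06 rad/s
X_L = ωL = 1070 Ω
X_C = 1/(ωC) = 1080 Ω
Net reactance X = X_L − X_C = -12.7 Ω
Z = − j12.7 Ω
|Z| = √(0² + 12.7²) = 12.7 Ω
I = V/|Z| = 3.46 A
V_C = I·|Z_C| = 3.46 × 1080 = 3750 V

3750 V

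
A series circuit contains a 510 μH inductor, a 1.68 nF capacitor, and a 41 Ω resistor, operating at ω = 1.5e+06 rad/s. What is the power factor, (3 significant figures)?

0.111

X_L = ωL = 765 Ω
X_C = 1/(ωC) = 397 Ω
Net reactance X = X_L − X_C = 368 Ω
Z = 41.0 + j368 Ω
|Z| = √(41.0² + 368²) = 370 Ω
∠Z = arctan(368/41.0) = 83.6°
cos φ = cos(83.6°) = 0.111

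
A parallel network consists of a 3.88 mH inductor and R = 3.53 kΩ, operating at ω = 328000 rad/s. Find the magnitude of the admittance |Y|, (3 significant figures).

835 μS

X_L = ωL = 1270 Ω
Parallel: admittances add. Y = 1/R + 1/(jωL)
Y = (0.000283 − j0.000786) S
|Y| = 0.000835 S → |Z| = 1/|Y| = 1200 Ω, ∠Z = −∠Y = 70.2°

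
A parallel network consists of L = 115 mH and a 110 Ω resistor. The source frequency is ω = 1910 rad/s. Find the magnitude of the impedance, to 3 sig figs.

98.4 Ω

X_L = ωL = 220 Ω
Parallel: admittances add. Y = 1/R + 1/(jωL)
Y = (0.00909 − j0.00455) S
|Y| = 0.0102 S → |Z| = 1/|Y| = 98.4 Ω, ∠Z = −∠Y = 26.6°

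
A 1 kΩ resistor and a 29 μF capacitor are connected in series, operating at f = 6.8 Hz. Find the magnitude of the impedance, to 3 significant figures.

1290 Ω

ω = 2πf = 42.73 rad/s
X_C = 1/(ωC) = 807 Ω
Z = 1000 − j807 Ω
|Z| = √(1000² + 807²) = 1290 Ω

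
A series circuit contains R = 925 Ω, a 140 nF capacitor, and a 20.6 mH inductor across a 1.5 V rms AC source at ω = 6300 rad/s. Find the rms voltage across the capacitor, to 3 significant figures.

X_L = ωL = 130 Ω
X_C = 1/(ωC) = 1130 Ω
Net reactance X = X_L − X_C = -1000 Ω
Z = 925 − j1000 Ω
|Z| = √(925² + 1000²) = 1370 Ω
I = V/|Z| = 1.10 mA
V_C = I·|Z_C| = 0.00110 × 1130 = 1.25 V

1.25 V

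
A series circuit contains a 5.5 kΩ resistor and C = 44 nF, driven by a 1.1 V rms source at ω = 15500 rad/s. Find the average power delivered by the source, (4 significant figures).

205.4 μW

X_C = 1/(ωC) = 1466 Ω
Z = 5500 − j1466 Ω
|Z| = √(5500² + 1466²) = 5692 Ω
∠Z = arctan(-1466/5500) = -14.93°
I = V/|Z| = 193.3 μA
P = VI cos φ = 1.1 × 0.0001933 × cos(-14.93°) = 205.4 μW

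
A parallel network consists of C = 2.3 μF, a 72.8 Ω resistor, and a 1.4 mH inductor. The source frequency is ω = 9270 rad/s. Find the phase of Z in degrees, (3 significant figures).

X_L = ωL = 13.0 Ω
X_C = 1/(ωC) = 46.9 Ω
Parallel: admittances add. Y = 1/R + 1/(jωL) + jωC
Y = (0.0137 − j0.0557) S
|Y| = 0.0574 S → |Z| = 1/|Y| = 17.4 Ω, ∠Z = −∠Y = 76.2°

76.2°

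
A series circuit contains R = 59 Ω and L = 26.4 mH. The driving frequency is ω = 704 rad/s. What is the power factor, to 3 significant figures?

0.954

X_L = ωL = 18.6 Ω
Z = 59.0 + j18.6 Ω
|Z| = √(59.0² + 18.6²) = 61.9 Ω
∠Z = arctan(18.6/59.0) = 17.5°
cos φ = cos(17.5°) = 0.954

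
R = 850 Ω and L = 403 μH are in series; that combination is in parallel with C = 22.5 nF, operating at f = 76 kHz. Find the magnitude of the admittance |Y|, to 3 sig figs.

ω = 2πf = 477500 rad/s
X_L = ωL = 192 Ω
X_C = 1/(ωC) = 93.1 Ω
Branch 1 (R+jX_L): Z₁ = 850 + j192 Ω, |Z₁| = 872 Ω
Branch 2 (−jX_C): Z₂ = −j93.1 Ω
Parallel: Z = Z₁Z₂/(Z₁+Z₂), |Z| = 94.8 Ω, ∠Z = -83.9°
|Y| = 1/|Z| = 10.6 mS

10.6 mS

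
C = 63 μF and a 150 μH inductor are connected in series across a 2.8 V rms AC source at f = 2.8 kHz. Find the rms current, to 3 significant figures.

ω = 2πf = 17590 rad/s
X_L = ωL = 2.64 Ω
X_C = 1/(ωC) = 0.902 Ω
Net reactance X = X_L − X_C = 1.74 Ω
Z = j1.74 Ω
|Z| = √(0² + 1.74²) = 1.74 Ω
I = V/|Z| = 2.8/1.74 = 1.61 A

1.61 A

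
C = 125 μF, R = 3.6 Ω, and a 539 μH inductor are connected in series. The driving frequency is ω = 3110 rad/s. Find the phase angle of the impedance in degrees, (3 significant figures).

-14.0°

X_L = ωL = 1.68 Ω
X_C = 1/(ωC) = 2.57 Ω
Net reactance X = X_L − X_C = -0.896 Ω
Z = 3.60 − j0.896 Ω
|Z| = √(3.60² + 0.896²) = 3.71 Ω
∠Z = arctan(-0.896/3.60) = -14.0°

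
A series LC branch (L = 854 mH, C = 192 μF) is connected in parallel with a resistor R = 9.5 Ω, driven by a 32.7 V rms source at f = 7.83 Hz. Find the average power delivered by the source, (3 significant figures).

113 W

ω = 2πf = 49.20 rad/s
X_L = ωL = 42.0 Ω
X_C = 1/(ωC) = 106 Ω
Branch 1: Z₁ = R = 9.50 Ω
Branch 2 (series LC): Z₂ = j(X_L − X_C) = −j63.9 Ω
Parallel: Z = Z₁Z₂/(Z₁+Z₂), |Z| = 9.40 Ω, ∠Z = -8.46°
I = V/|Z| = 3.48 A
P = VI cos φ = 32.7 × 3.48 × cos(-8.46°) = 113 W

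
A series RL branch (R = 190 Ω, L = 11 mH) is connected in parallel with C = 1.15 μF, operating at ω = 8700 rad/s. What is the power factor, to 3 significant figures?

0.470

X_L = ωL = 95.7 Ω
X_C = 1/(ωC) = 100 Ω
Branch 1 (R+jX_L): Z₁ = 190 + j95.7 Ω, |Z₁| = 213 Ω
Branch 2 (−jX_C): Z₂ = −j100 Ω
Parallel: Z = Z₁Z₂/(Z₁+Z₂), |Z| = 112 Ω, ∠Z = -62.0°
cos φ = cos(-62.0°) = 0.470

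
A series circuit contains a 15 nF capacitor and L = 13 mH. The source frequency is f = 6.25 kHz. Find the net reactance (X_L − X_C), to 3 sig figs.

-1190 Ω

ω = 2πf = 39270 rad/s
X_L = ωL = 511 Ω
X_C = 1/(ωC) = 1700 Ω
X = 511 − 1700 = -1190 Ω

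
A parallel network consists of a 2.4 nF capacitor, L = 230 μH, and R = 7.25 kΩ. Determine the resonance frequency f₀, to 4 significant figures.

ω₀ = 1/√(LC) = 1/√(0.00023 × 2.4e-09) = 1.346e+06 rad/s
f₀ = ω₀/(2π) = 214.2 kHz

214.2 kHz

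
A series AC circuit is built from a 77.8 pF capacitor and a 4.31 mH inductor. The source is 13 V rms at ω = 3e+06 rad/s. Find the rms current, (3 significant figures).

X_L = ωL = 12900 Ω
X_C = 1/(ωC) = 4280 Ω
Net reactance X = X_L − X_C = 8650 Ω
Z = j8650 Ω
|Z| = √(0² + 8650²) = 8650 Ω
I = V/|Z| = 13/8650 = 1.50 mA

1.50 mA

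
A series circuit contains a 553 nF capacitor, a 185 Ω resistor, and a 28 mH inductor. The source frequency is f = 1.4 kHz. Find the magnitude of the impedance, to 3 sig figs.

ω = 2πf = 8796 rad/s
X_L = ωL = 246 Ω
X_C = 1/(ωC) = 206 Ω
Net reactance X = X_L − X_C = 40.7 Ω
Z = 185 + j40.7 Ω
|Z| = √(185² + 40.7²) = 189 Ω

189 Ω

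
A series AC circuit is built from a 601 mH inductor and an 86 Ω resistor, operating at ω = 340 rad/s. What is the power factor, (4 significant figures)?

X_L = ωL = 204.3 Ω
Z = 86.00 + j204.3 Ω
|Z| = √(86.00² + 204.3²) = 221.7 Ω
∠Z = arctan(204.3/86.00) = 67.18°
cos φ = cos(67.18°) = 0.3879

0.3879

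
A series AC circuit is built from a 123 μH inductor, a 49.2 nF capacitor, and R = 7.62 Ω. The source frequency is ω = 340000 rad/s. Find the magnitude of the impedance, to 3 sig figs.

19.5 Ω

X_L = ωL = 41.8 Ω
X_C = 1/(ωC) = 59.8 Ω
Net reactance X = X_L − X_C = -18.0 Ω
Z = 7.62 − j18.0 Ω
|Z| = √(7.62² + 18.0²) = 19.5 Ω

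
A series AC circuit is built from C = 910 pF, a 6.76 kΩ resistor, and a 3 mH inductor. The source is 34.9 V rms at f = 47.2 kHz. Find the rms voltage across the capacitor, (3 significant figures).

ω = 2πf = 296600 rad/s
X_L = ωL = 890 Ω
X_C = 1/(ωC) = 3710 Ω
Net reactance X = X_L − X_C = -2820 Ω
Z = 6760 − j2820 Ω
|Z| = √(6760² + 2820²) = 7320 Ω
I = V/|Z| = 4.77 mA
V_C = I·|Z_C| = 0.00477 × 3710 = 17.7 V

17.7 V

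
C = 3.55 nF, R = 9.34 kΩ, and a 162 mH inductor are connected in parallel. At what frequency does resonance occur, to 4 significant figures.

6.637 kHz

ω₀ = 1/√(LC) = 1/√(0.162 × 3.55e-09) = 41700 rad/s
f₀ = ω₀/(2π) = 6.637 kHz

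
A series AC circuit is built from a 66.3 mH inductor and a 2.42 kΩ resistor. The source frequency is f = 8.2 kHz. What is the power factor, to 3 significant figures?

0.578

ω = 2πf = 51520 rad/s
X_L = ωL = 3420 Ω
Z = 2420 + j3420 Ω
|Z| = √(2420² + 3420²) = 4190 Ω
∠Z = arctan(3420/2420) = 54.7°
cos φ = cos(54.7°) = 0.578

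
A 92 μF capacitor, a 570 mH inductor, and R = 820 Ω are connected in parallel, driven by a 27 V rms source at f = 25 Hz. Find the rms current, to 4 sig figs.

94.55 mA

ω = 2πf = 157.1 rad/s
X_L = ωL = 89.54 Ω
X_C = 1/(ωC) = 69.20 Ω
Parallel: admittances add. Y = 1/R + 1/(jωL) + jωC
Y = (0.001220 + j0.003283) S
|Y| = 0.003502 S → |Z| = 1/|Y| = 285.6 Ω, ∠Z = −∠Y = -69.62°
I = V/|Z| = 27/285.6 = 94.55 mA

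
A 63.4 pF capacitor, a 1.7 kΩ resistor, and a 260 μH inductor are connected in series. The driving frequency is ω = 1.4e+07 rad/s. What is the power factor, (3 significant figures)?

0.560

X_L = ωL = 3640 Ω
X_C = 1/(ωC) = 1130 Ω
Net reactance X = X_L − X_C = 2510 Ω
Z = 1700 + j2510 Ω
|Z| = √(1700² + 2510²) = 3030 Ω
∠Z = arctan(2510/1700) = 55.9°
cos φ = cos(55.9°) = 0.560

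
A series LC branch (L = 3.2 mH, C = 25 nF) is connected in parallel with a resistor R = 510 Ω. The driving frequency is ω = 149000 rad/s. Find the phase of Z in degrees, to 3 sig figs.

67.8°

X_L = ωL = 477 Ω
X_C = 1/(ωC) = 268 Ω
Branch 1: Z₁ = R = 510 Ω
Branch 2 (series LC): Z₂ = j(X_L − X_C) = j208 Ω
Parallel: Z = Z₁Z₂/(Z₁+Z₂), |Z| = 193 Ω, ∠Z = 67.8°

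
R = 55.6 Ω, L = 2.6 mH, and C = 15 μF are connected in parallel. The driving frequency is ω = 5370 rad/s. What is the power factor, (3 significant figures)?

0.896

X_L = ωL = 14.0 Ω
X_C = 1/(ωC) = 12.4 Ω
Parallel: admittances add. Y = 1/R + 1/(jωL) + jωC
Y = (0.0180 + j0.00893) S
|Y| = 0.0201 S → |Z| = 1/|Y| = 49.8 Ω, ∠Z = −∠Y = -26.4°
cos φ = cos(-26.4°) = 0.896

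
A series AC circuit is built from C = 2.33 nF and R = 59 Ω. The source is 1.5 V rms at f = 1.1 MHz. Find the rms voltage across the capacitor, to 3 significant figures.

1.09 V

ω = 2πf = 6.912e+06 rad/s
X_C = 1/(ωC) = 62.1 Ω
Z = 59.0 − j62.1 Ω
|Z| = √(59.0² + 62.1²) = 85.7 Ω
I = V/|Z| = 17.5 mA
V_C = I·|Z_C| = 0.0175 × 62.1 = 1.09 V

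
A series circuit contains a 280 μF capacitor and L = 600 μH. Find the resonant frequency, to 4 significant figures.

ω₀ = 1/√(LC) = 1/√(0.0006 × 0.00028) = 2440 rad/s
f₀ = ω₀/(2π) = 388.3 Hz

388.3 Hz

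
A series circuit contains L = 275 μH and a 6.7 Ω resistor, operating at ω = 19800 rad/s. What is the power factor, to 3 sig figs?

0.776

X_L = ωL = 5.45 Ω
Z = 6.70 + j5.45 Ω
|Z| = √(6.70² + 5.45²) = 8.63 Ω
∠Z = arctan(5.45/6.70) = 39.1°
cos φ = cos(39.1°) = 0.776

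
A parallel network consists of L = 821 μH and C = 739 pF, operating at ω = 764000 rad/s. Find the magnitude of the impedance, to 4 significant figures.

971.2 Ω

X_L = ωL = 627.2 Ω
X_C = 1/(ωC) = 1771 Ω
Parallel: admittances add. Y = 1/(jωL) + jωC
Y = (0 − j0.001030) S
|Y| = 0.001030 S → |Z| = 1/|Y| = 971.2 Ω, ∠Z = −∠Y = 90.00°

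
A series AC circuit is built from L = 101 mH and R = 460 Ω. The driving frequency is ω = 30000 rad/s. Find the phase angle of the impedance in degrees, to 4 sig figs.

81.37°

X_L = ωL = 3030 Ω
Z = 460.0 + j3030 Ω
|Z| = √(460.0² + 3030²) = 3065 Ω
∠Z = arctan(3030/460.0) = 81.37°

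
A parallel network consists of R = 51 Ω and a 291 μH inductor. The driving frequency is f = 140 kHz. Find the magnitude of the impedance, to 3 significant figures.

ω = 2πf = 879600 rad/s
X_L = ωL = 256 Ω
Parallel: admittances add. Y = 1/R + 1/(jωL)
Y = (0.0196 − j0.00391) S
|Y| = 0.0200 S → |Z| = 1/|Y| = 50.0 Ω, ∠Z = −∠Y = 11.3°

50.0 Ω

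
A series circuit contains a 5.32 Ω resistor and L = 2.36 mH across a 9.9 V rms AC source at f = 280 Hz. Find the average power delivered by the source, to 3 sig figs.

ω = 2πf = 1759 rad/s
X_L = ωL = 4.15 Ω
Z = 5.32 + j4.15 Ω
|Z| = √(5.32² + 4.15²) = 6.75 Ω
∠Z = arctan(4.15/5.32) = 38.0°
I = V/|Z| = 1.47 A
P = VI cos φ = 9.9 × 1.47 × cos(38.0°) = 11.4 W

11.4 W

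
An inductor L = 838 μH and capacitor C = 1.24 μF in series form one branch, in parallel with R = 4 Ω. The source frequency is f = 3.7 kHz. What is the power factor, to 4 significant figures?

0.9671

ω = 2πf = 23250 rad/s
X_L = ωL = 19.48 Ω
X_C = 1/(ωC) = 34.69 Ω
Branch 1: Z₁ = R = 4.000 Ω
Branch 2 (series LC): Z₂ = j(X_L − X_C) = −j15.21 Ω
Parallel: Z = Z₁Z₂/(Z₁+Z₂), |Z| = 3.868 Ω, ∠Z = -14.74°
cos φ = cos(-14.74°) = 0.9671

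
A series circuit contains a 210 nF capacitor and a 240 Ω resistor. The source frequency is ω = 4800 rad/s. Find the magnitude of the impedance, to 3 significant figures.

X_C = 1/(ωC) = 992 Ω
Z = 240 − j992 Ω
|Z| = √(240² + 992²) = 1020 Ω

1020 Ω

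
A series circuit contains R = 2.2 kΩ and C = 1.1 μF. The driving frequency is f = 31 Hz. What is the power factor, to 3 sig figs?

ω = 2πf = 194.8 rad/s
X_C = 1/(ωC) = 4670 Ω
Z = 2200 − j4670 Ω
|Z| = √(2200² + 4670²) = 5160 Ω
∠Z = arctan(-4670/2200) = -64.8°
cos φ = cos(-64.8°) = 0.426

0.426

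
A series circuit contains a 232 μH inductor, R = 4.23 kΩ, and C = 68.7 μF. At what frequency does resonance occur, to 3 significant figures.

1.26 kHz

ω₀ = 1/√(LC) = 1/√(0.000232 × 6.87e-05) = 7921 rad/s
f₀ = ω₀/(2π) = 1.26 kHz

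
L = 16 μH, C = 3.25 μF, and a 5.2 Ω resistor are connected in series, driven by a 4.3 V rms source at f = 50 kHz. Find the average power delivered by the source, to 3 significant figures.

ω = 2πf = 314200 rad/s
X_L = ωL = 5.03 Ω
X_C = 1/(ωC) = 0.979 Ω
Net reactance X = X_L − X_C = 4.05 Ω
Z = 5.20 + j4.05 Ω
|Z| = √(5.20² + 4.05²) = 6.59 Ω
∠Z = arctan(4.05/5.20) = 37.9°
I = V/|Z| = 653 mA
P = VI cos φ = 4.3 × 0.653 × cos(37.9°) = 2.21 W

2.21 W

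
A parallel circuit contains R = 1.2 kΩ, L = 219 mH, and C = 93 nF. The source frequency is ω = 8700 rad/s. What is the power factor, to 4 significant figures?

0.9465

X_L = ωL = 1905 Ω
X_C = 1/(ωC) = 1236 Ω
Parallel: admittances add. Y = 1/R + 1/(jωL) + jωC
Y = (0.0008333 + j0.0002842) S
|Y| = 0.0008805 S → |Z| = 1/|Y| = 1136 Ω, ∠Z = −∠Y = -18.83°
cos φ = cos(-18.83°) = 0.9465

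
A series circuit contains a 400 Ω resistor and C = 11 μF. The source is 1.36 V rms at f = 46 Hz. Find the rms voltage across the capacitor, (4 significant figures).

ω = 2πf = 289.0 rad/s
X_C = 1/(ωC) = 314.5 Ω
Z = 400.0 − j314.5 Ω
|Z| = √(400.0² + 314.5²) = 508.9 Ω
I = V/|Z| = 2.673 mA
V_C = I·|Z_C| = 0.002673 × 314.5 = 0.8406 V

0.8406 V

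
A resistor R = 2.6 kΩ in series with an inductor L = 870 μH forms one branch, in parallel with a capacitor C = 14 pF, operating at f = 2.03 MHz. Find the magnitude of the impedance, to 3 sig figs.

10500 Ω

ω = 2πf = 1.275e+07 rad/s
X_L = ωL = 11100 Ω
X_C = 1/(ωC) = 5600 Ω
Branch 1 (R+jX_L): Z₁ = 2600 + j11100 Ω, |Z₁| = 11400 Ω
Branch 2 (−jX_C): Z₂ = −j5600 Ω
Parallel: Z = Z₁Z₂/(Z₁+Z₂), |Z| = 10500 Ω, ∠Z = -77.9°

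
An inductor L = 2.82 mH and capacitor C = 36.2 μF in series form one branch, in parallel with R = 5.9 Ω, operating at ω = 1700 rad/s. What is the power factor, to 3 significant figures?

0.889

X_L = ωL = 4.79 Ω
X_C = 1/(ωC) = 16.2 Ω
Branch 1: Z₁ = R = 5.90 Ω
Branch 2 (series LC): Z₂ = j(X_L − X_C) = −j11.5 Ω
Parallel: Z = Z₁Z₂/(Z₁+Z₂), |Z| = 5.25 Ω, ∠Z = -27.2°
cos φ = cos(-27.2°) = 0.889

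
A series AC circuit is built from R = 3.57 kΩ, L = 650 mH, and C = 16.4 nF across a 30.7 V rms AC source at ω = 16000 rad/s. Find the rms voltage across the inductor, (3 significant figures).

X_L = ωL = 10400 Ω
X_C = 1/(ωC) = 3810 Ω
Net reactance X = X_L − X_C = 6590 Ω
Z = 3570 + j6590 Ω
|Z| = √(3570² + 6590²) = 7490 Ω
I = V/|Z| = 4.10 mA
V_L = I·|Z_L| = 0.00410 × 10400 = 42.6 V

42.6 V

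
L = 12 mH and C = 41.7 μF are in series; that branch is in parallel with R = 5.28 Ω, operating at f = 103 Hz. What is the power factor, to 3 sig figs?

ω = 2πf = 647.2 rad/s
X_L = ωL = 7.77 Ω
X_C = 1/(ωC) = 37.1 Ω
Branch 1: Z₁ = R = 5.28 Ω
Branch 2 (series LC): Z₂ = j(X_L − X_C) = −j29.3 Ω
Parallel: Z = Z₁Z₂/(Z₁+Z₂), |Z| = 5.20 Ω, ∠Z = -10.2°
cos φ = cos(-10.2°) = 0.984

0.984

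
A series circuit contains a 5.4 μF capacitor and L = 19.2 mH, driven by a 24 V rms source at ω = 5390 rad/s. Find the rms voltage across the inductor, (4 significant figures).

X_L = ωL = 103.5 Ω
X_C = 1/(ωC) = 34.36 Ω
Net reactance X = X_L − X_C = 69.13 Ω
Z = j69.13 Ω
|Z| = √(0² + 69.13²) = 69.13 Ω
I = V/|Z| = 347.2 mA
V_L = I·|Z_L| = 0.3472 × 103.5 = 35.93 V

35.93 V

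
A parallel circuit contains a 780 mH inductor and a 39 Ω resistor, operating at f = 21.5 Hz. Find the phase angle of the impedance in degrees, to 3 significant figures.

ω = 2πf = 135.1 rad/s
X_L = ωL = 105 Ω
Parallel: admittances add. Y = 1/R + 1/(jωL)
Y = (0.0256 − j0.00949) S
|Y| = 0.0273 S → |Z| = 1/|Y| = 36.6 Ω, ∠Z = −∠Y = 20.3°

20.3°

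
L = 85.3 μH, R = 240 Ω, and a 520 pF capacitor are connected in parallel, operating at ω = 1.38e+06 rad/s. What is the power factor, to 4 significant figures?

X_L = ωL = 117.7 Ω
X_C = 1/(ωC) = 1394 Ω
Parallel: admittances add. Y = 1/R + 1/(jωL) + jωC
Y = (0.004167 − j0.007778) S
|Y| = 0.008823 S → |Z| = 1/|Y| = 113.3 Ω, ∠Z = −∠Y = 61.82°
cos φ = cos(61.82°) = 0.4722

0.4722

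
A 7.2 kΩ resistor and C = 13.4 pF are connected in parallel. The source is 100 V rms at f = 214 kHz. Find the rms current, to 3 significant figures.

14.0 mA

ω = 2πf = 1.345e+06 rad/s
X_C = 1/(ωC) = 55500 Ω
Parallel: admittances add. Y = 1/R + jωC
Y = (0.000139 + j1.8e-05) S
|Y| = 0.000140 S → |Z| = 1/|Y| = 7140 Ω, ∠Z = −∠Y = -7.39°
I = V/|Z| = 100/7140 = 14.0 mA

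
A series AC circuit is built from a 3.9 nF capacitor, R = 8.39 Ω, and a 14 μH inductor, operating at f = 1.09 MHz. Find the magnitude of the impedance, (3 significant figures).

ω = 2πf = 6.849e+06 rad/s
X_L = ωL = 95.9 Ω
X_C = 1/(ωC) = 37.4 Ω
Net reactance X = X_L − X_C = 58.4 Ω
Z = 8.39 + j58.4 Ω
|Z| = √(8.39² + 58.4²) = 59.0 Ω

59.0 Ω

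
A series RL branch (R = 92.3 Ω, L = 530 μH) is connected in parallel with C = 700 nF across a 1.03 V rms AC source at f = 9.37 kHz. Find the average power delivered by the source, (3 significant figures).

10.3 mW

ω = 2πf = 58870 rad/s
X_L = ωL = 31.2 Ω
X_C = 1/(ωC) = 24.3 Ω
Branch 1 (R+jX_L): Z₁ = 92.3 + j31.2 Ω, |Z₁| = 97.4 Ω
Branch 2 (−jX_C): Z₂ = −j24.3 Ω
Parallel: Z = Z₁Z₂/(Z₁+Z₂), |Z| = 25.5 Ω, ∠Z = -75.6°
I = V/|Z| = 40.3 mA
P = VI cos φ = 1.03 × 0.0403 × cos(-75.6°) = 10.3 mW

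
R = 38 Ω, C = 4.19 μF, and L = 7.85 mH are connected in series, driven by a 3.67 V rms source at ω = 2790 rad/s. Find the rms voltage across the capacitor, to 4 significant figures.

4.235 V

X_L = ωL = 21.90 Ω
X_C = 1/(ωC) = 85.54 Ω
Net reactance X = X_L − X_C = -63.64 Ω
Z = 38.00 − j63.64 Ω
|Z| = √(38.00² + 63.64²) = 74.12 Ω
I = V/|Z| = 49.51 mA
V_C = I·|Z_C| = 0.04951 × 85.54 = 4.235 V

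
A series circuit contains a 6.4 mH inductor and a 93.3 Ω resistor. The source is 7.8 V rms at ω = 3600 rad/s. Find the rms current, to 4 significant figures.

X_L = ωL = 23.04 Ω
Z = 93.30 + j23.04 Ω
|Z| = √(93.30² + 23.04²) = 96.10 Ω
I = V/|Z| = 7.8/96.10 = 81.16 mA

81.16 mA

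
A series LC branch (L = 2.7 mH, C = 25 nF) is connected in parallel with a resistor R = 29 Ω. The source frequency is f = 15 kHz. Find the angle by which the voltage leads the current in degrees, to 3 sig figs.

ω = 2πf = 94250 rad/s
X_L = ωL = 254 Ω
X_C = 1/(ωC) = 424 Ω
Branch 1: Z₁ = R = 29.0 Ω
Branch 2 (series LC): Z₂ = j(X_L − X_C) = −j170 Ω
Parallel: Z = Z₁Z₂/(Z₁+Z₂), |Z| = 28.6 Ω, ∠Z = -9.68°

-9.68°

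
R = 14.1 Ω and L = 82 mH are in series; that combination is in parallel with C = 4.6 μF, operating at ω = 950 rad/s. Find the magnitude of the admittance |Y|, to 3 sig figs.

8.37 mS

X_L = ωL = 77.9 Ω
X_C = 1/(ωC) = 229 Ω
Branch 1 (R+jX_L): Z₁ = 14.1 + j77.9 Ω, |Z₁| = 79.2 Ω
Branch 2 (−jX_C): Z₂ = −j229 Ω
Parallel: Z = Z₁Z₂/(Z₁+Z₂), |Z| = 120 Ω, ∠Z = 74.4°
|Y| = 1/|Z| = 8.37 mS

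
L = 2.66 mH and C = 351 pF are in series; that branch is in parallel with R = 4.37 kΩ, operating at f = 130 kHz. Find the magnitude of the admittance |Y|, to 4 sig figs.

794.0 μS

ω = 2πf = 816800 rad/s
X_L = ωL = 2173 Ω
X_C = 1/(ωC) = 3488 Ω
Branch 1: Z₁ = R = 4370 Ω
Branch 2 (series LC): Z₂ = j(X_L − X_C) = −j1315 Ω
Parallel: Z = Z₁Z₂/(Z₁+Z₂), |Z| = 1259 Ω, ∠Z = -73.25°
|Y| = 1/|Z| = 794.0 μS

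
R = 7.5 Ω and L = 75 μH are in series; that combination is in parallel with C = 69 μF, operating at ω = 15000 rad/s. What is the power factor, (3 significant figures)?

0.127

X_L = ωL = 1.12 Ω
X_C = 1/(ωC) = 0.966 Ω
Branch 1 (R+jX_L): Z₁ = 7.50 + j1.12 Ω, |Z₁| = 7.58 Ω
Branch 2 (−jX_C): Z₂ = −j0.966 Ω
Parallel: Z = Z₁Z₂/(Z₁+Z₂), |Z| = 0.977 Ω, ∠Z = -82.7°
cos φ = cos(-82.7°) = 0.127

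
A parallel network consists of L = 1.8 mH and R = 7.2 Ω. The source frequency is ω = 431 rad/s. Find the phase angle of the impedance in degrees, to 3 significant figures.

X_L = ωL = 0.776 Ω
Parallel: admittances add. Y = 1/R + 1/(jωL)
Y = (0.139 − j1.29) S
|Y| = 1.30 S → |Z| = 1/|Y| = 0.771 Ω, ∠Z = −∠Y = 83.9°

83.9°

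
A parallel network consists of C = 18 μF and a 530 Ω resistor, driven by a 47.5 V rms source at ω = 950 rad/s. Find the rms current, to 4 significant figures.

X_C = 1/(ωC) = 58.48 Ω
Parallel: admittances add. Y = 1/R + jωC
Y = (0.001887 + j0.01710) S
|Y| = 0.01720 S → |Z| = 1/|Y| = 58.13 Ω, ∠Z = −∠Y = -83.70°
I = V/|Z| = 47.5/58.13 = 817.2 mA

817.2 mA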